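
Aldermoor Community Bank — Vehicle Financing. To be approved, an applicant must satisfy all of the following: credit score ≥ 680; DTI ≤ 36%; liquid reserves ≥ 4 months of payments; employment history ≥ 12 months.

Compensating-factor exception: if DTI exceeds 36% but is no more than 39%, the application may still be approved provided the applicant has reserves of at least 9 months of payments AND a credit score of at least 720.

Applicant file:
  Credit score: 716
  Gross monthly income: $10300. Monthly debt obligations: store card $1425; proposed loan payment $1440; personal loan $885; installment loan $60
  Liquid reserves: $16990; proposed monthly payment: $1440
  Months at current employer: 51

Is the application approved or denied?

Credit score 716 ≥ 680 (meets base)
Total debts = (1,425 + 1,440 + 885 + 60) = 3,810. DTI: 3,810 ÷ 10,300 = 37%, over the 36% base limit.
Reserves = 16,990/1,440 = 11.8 months ≥ 4
Employment 51 ≥ 12 months
DTI 37% is within the 36%–39% exception band; checking compensating factors.
Override check — reserves: 11.8 mo (ok); score: 716 (below 720).
Override conditions not both satisfied; exception does not apply.

Denied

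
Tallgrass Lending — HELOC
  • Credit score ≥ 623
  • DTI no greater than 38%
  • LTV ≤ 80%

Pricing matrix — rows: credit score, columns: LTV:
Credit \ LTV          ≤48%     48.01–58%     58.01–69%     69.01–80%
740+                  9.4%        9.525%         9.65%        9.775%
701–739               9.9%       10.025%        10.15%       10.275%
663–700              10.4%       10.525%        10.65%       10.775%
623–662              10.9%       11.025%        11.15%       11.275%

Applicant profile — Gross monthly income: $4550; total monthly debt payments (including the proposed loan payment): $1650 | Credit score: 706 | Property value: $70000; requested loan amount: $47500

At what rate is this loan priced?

10.15%

Credit score 706 ≥ 623; DTI = 1,650/4,550 = 36.3% ≤ 38%
LTV: 47,500 ÷ 70,000 = 67.9%, within 80% cap
Credit 706 → row 701–739; LTV 67.9% → column 58.01–69%. Grid cell → 10.15%.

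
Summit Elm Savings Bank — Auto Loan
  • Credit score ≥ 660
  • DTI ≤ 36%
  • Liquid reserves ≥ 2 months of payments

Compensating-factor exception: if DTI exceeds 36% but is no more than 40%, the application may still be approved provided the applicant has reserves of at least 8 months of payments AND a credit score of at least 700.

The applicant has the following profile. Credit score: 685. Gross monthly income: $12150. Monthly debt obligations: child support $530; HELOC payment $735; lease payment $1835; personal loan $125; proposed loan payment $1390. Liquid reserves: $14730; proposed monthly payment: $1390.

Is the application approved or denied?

Denied

Credit score 685 ≥ 660 (meets base)
Total debts = (530 + 735 + 1,835 + 125 + 1,390) = 4,615. DTI: 4,615 ÷ 12,150 = 38%, over the 36% base limit.
Reserves: 14,730 ÷ 1,390 = 10.6 months (meets 2-month minimum)
38% falls in the override range (36%–40%), so the compensating-factor test applies.
Reserves 10.6 ≥ 8 months; credit score 685 < 700.
Override conditions not both satisfied; exception does not apply.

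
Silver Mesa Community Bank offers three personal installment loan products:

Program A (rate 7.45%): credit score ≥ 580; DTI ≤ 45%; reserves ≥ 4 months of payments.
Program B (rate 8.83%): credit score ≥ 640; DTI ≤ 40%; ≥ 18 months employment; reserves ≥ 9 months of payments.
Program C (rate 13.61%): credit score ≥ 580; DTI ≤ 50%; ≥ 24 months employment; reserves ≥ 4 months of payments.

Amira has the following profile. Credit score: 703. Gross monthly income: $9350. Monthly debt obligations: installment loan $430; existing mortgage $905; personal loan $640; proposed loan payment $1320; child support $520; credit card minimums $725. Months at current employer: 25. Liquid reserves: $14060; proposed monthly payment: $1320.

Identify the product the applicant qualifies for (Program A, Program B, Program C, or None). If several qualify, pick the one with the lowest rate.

Program C

Total debts = (430 + 905 + 640 + 1,320 + 520 + 725) = 4,540; DTI = 4,540/9,350 = 48.6%.
Reserves = 14,060/1,320 = 10.7 months.
Program A: score 703 ≥ 580; DTI 48.6% > 45%; reserves 10.7 ≥ 4 mo → does not qualify.
Program B: score 703 ≥ 640; DTI 48.6% > 40%; employment 25 ≥ 18 mo; reserves 10.7 ≥ 9 mo → does not qualify.
Program C: score 703 ≥ 580; DTI 48.6% ≤ 50%; employment 25 ≥ 24 mo; reserves 10.7 ≥ 4 mo → qualifies.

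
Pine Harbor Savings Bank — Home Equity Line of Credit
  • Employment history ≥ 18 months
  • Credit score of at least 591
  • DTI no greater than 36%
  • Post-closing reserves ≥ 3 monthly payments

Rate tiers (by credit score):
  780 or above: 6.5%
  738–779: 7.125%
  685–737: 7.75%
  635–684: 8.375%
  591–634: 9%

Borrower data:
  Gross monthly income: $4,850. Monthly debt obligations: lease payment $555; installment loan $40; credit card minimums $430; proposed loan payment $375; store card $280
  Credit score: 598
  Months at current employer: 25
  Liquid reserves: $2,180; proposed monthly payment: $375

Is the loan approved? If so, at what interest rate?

Approved at 9%

Credit score 598 ≥ 591 (meets minimum)
Total monthly debts = (555 + 40 + 430 + 375 + 280) = 1,680. Debt-to-income = 1,680/4,850 = 34.6% — meets 36% limit
Liquid reserves cover 2,180/375 = 5.8 months — ≥ 3 required
Employment 25 ≥ 18 months
All requirements met. Score 598 falls in the 591–634 tier → 9%.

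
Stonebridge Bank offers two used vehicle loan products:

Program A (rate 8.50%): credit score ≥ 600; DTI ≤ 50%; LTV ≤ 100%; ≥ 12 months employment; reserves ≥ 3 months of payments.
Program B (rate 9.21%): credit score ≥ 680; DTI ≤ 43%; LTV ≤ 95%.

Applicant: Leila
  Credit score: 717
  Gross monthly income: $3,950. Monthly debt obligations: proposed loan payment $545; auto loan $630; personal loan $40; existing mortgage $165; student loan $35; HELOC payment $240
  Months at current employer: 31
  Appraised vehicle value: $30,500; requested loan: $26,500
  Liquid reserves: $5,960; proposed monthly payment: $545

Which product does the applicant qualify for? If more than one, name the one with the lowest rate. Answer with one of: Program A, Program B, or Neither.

Total debts = (545 + 630 + 40 + 165 + 35 + 240) = 1,655; DTI = 1,655/3,950 = 41.9%.
LTV = 26,500/30,500 = 86.9%.
Reserves = 5,960/545 = 10.9 months.
Program A: score 717 ≥ 600; DTI 41.9% ≤ 50%; LTV 86.9% ≤ 100%; employment 31 ≥ 12 mo; reserves 10.9 ≥ 3 mo → qualifies.
Program B: score 717 ≥ 680; DTI 41.9% ≤ 43%; LTV 86.9% ≤ 95% → qualifies.
Qualifying: Program A, Program B. Lowest rate is 8.50% → Program A.

Program A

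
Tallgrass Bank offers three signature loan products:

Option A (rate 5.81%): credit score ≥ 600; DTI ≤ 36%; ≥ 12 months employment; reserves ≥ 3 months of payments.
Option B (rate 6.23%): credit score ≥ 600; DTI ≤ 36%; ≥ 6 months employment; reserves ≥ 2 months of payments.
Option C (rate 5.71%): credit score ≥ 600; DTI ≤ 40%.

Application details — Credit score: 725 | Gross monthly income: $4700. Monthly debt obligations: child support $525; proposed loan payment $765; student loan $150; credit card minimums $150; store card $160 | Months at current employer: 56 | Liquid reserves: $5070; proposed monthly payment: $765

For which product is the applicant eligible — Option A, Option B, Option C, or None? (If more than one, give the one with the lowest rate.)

Option C

Total debts = (525 + 765 + 150 + 150 + 160) = 1,750; DTI = 1,750/4,700 = 37.2%.
Reserves = 5,070/765 = 6.6 months.
Option A: score 725 ≥ 600; DTI 37.2% > 36%; employment 56 ≥ 12 mo; reserves 6.6 ≥ 3 mo → does not qualify.
Option B: score 725 ≥ 600; DTI 37.2% > 36%; employment 56 ≥ 6 mo; reserves 6.6 ≥ 2 mo → does not qualify.
Option C: score 725 ≥ 600; DTI 37.2% ≤ 40% → qualifies.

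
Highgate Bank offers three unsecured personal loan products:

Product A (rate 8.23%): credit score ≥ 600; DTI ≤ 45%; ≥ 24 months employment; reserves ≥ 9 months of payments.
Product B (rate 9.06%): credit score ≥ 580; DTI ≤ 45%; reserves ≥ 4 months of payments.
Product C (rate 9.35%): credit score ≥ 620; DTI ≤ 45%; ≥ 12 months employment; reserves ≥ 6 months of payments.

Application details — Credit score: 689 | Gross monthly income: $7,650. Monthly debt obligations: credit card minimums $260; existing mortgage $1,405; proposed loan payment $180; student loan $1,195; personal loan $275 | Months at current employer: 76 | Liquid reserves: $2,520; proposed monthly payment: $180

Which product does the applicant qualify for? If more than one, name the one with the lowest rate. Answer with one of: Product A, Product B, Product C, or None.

Total debts = (260 + 1,405 + 180 + 1,195 + 275) = 3,315; DTI = 3,315/7,650 = 43.3%.
Reserves = 2,520/180 = 14.0 months.
Product A: score 689 ≥ 600; DTI 43.3% ≤ 45%; employment 76 ≥ 24 mo; reserves 14.0 ≥ 9 mo → qualifies.
Product B: score 689 ≥ 580; DTI 43.3% ≤ 45%; reserves 14.0 ≥ 4 mo → qualifies.
Product C: score 689 ≥ 620; DTI 43.3% ≤ 45%; employment 76 ≥ 12 mo; reserves 14.0 ≥ 6 mo → qualifies.
Qualifying: Product A, Product B, Product C. Lowest rate is 8.23% → Product A.

Product A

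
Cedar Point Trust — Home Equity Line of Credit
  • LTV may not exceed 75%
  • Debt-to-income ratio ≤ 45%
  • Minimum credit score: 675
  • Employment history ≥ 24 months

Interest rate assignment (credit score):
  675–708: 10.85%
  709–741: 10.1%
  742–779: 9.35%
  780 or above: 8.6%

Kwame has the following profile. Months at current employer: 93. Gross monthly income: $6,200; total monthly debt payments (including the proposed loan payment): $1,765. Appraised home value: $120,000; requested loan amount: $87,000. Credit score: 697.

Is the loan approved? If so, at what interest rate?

Approved at 10.85%

Credit score 697 ≥ 675 (meets minimum)
DTI: 1,765 ÷ 6,200 = 28.5%, within the 45% cap
LTV: 87,000 ÷ 120,000 = 72.5%, within 75% cap
Employment 93 ≥ 24 months
All requirements met. Score 697 falls in the 675–708 tier → 10.85%.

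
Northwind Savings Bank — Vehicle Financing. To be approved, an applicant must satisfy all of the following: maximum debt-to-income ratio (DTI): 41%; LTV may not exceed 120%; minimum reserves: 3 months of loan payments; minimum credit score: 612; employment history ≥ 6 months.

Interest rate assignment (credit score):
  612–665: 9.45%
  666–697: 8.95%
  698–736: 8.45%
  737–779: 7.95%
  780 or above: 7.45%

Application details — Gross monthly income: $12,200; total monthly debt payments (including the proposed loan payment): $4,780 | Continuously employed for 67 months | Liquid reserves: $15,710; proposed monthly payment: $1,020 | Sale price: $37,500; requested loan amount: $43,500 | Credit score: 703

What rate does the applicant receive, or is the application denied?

Approved at 8.45%

Credit score 703 ≥ 612 (meets minimum)
Liquid reserves cover 15,710/1,020 = 15.4 months — ≥ 3 required
Employment 67 ≥ 6 months
LTV: 43,500 ÷ 37,500 = 116%, within 120% cap
Debt-to-income = 4,780/12,200 = 39.2% — meets 41% limit
All requirements met. Score 703 falls in the 698–736 tier → 8.45%.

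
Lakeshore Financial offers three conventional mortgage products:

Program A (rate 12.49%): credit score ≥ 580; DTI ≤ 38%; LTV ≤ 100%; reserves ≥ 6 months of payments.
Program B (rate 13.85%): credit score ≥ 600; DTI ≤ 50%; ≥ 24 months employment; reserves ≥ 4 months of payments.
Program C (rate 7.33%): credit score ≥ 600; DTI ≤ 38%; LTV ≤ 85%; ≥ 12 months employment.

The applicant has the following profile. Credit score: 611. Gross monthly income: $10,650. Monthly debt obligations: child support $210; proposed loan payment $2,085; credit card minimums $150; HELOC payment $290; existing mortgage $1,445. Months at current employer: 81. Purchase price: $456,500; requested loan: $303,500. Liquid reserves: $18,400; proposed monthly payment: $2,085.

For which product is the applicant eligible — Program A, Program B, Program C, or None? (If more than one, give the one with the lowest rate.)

Total debts = (210 + 2,085 + 150 + 290 + 1,445) = 4,180; DTI = 4,180/10,650 = 39.2%.
LTV = 303,500/456,500 = 66.5%.
Reserves = 18,400/2,085 = 8.8 months.
Program A: score 611 ≥ 580; DTI 39.2% > 38%; LTV 66.5% ≤ 100%; reserves 8.8 ≥ 6 mo → does not qualify.
Program B: score 611 ≥ 600; DTI 39.2% ≤ 50%; employment 81 ≥ 24 mo; reserves 8.8 ≥ 4 mo → qualifies.
Program C: score 611 ≥ 600; DTI 39.2% > 38%; LTV 66.5% ≤ 85%; employment 81 ≥ 12 mo → does not qualify.

Program B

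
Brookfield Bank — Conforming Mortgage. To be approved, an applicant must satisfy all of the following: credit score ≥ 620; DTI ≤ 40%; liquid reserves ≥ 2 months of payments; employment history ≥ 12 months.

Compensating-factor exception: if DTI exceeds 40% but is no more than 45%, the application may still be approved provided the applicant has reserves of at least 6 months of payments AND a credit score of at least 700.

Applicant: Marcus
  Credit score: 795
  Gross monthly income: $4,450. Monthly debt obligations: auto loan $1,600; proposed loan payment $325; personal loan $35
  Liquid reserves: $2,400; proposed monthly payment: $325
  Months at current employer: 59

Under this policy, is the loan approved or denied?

Approved

Credit score 795 ≥ 620 (meets base)
Total debts = (1,600 + 325 + 35) = 1,960. DTI = 1,960/4,450 = 44% > 40% — standard DTI limit exceeded.
Liquid reserves cover 2,400/325 = 7.4 months — ≥ 2 required
Employment 59 ≥ 12 months
44% falls in the override range (40%–45%), so the compensating-factor test applies.
Reserves 7.4 ≥ 6 months; credit score 795 ≥ 700.
Both override conditions satisfied; DTI exception granted.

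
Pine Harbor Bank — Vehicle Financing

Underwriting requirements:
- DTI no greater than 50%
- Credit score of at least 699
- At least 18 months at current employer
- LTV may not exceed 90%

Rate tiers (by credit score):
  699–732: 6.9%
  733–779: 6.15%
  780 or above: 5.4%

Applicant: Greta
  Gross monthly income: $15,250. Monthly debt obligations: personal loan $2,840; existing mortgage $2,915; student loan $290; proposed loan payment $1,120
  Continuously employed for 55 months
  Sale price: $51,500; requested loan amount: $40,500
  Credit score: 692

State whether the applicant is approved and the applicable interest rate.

Denied

Credit score 692 < 699 (below minimum)
Employment 55 ≥ 18 months
Loan-to-value = 40,500/51,500 = 78.6% — pass (90% max)
Total monthly debts = (2,840 + 2,915 + 290 + 1,120) = 7,165. DTI: 7,165 ÷ 15,250 = 47%, within the 50% cap
Not all requirements met → denied.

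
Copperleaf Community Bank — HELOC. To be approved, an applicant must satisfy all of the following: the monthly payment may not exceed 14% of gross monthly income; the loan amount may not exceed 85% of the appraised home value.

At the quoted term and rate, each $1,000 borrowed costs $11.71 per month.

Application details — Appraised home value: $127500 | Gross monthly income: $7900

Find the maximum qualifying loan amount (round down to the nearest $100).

Payment cap: 14% × $7,900 = $1,106/month.
At $11.71 per $1,000, that supports 1,106/11.71 × 1,000 ≈ $94,449 → $94,400.
LTV cap: 85% × $127,500 = $108,375 → $108,300.
Binding constraint: payment-to-income.

$94,400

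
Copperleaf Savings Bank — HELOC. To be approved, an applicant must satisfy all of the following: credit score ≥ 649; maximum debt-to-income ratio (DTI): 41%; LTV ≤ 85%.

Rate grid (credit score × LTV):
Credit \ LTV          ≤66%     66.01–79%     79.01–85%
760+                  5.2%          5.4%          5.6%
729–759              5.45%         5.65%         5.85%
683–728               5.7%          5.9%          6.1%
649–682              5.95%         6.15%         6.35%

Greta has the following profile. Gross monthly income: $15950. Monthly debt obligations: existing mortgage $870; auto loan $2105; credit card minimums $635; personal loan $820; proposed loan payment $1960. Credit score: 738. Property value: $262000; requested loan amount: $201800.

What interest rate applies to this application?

5.65%

Credit score 738 ≥ 649; Total monthly debts = (870 + 2,105 + 635 + 820 + 1,960) = 6,390. DTI = 6,390/15,950 = 40.1% ≤ 41%
Loan-to-value = 201,800/262,000 = 77% — pass (85% max)
Row: 738 falls in 729–759. Column: 77% falls in 66.01–79%. Rate = 5.65%.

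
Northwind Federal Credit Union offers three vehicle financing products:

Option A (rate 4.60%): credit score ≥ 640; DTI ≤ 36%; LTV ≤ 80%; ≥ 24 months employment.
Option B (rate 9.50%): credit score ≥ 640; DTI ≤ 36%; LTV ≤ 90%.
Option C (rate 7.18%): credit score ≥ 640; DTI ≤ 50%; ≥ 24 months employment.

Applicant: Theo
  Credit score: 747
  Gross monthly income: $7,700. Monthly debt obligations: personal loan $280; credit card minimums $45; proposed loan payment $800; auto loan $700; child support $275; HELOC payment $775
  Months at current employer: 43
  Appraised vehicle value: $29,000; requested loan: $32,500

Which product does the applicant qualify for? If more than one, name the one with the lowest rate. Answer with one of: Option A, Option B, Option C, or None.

Total debts = (280 + 45 + 800 + 700 + 275 + 775) = 2,875; DTI = 2,875/7,700 = 37.3%.
LTV = 32,500/29,000 = 112.1%.
Option A: score 747 ≥ 640; DTI 37.3% > 36%; LTV 112.1% > 80%; employment 43 ≥ 24 mo → does not qualify.
Option B: score 747 ≥ 640; DTI 37.3% > 36%; LTV 112.1% > 90% → does not qualify.
Option C: score 747 ≥ 640; DTI 37.3% ≤ 50%; employment 43 ≥ 24 mo → qualifies.

Option C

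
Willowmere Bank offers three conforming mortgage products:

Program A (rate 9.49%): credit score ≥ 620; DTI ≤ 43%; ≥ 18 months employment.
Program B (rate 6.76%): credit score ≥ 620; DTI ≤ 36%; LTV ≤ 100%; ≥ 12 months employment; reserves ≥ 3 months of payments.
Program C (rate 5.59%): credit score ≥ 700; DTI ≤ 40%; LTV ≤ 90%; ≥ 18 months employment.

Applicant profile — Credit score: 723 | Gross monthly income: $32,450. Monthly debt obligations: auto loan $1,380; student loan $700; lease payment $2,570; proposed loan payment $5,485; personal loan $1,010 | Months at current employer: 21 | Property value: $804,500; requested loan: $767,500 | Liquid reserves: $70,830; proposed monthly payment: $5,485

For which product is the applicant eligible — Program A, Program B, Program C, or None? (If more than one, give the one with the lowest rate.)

Program B

Total debts = (1,380 + 700 + 2,570 + 5,485 + 1,010) = 11,145; DTI = 11,145/32,450 = 34.3%.
LTV = 767,500/804,500 = 95.4%.
Reserves = 70,830/5,485 = 12.9 months.
Program A: score 723 ≥ 620; DTI 34.3% ≤ 43%; employment 21 ≥ 18 mo → qualifies.
Program B: score 723 ≥ 620; DTI 34.3% ≤ 36%; LTV 95.4% ≤ 100%; employment 21 ≥ 12 mo; reserves 12.9 ≥ 3 mo → qualifies.
Program C: score 723 ≥ 700; DTI 34.3% ≤ 40%; LTV 95.4% > 90%; employment 21 ≥ 18 mo → does not qualify.
Qualifying: Program A, Program B. Lowest rate is 6.76% → Program B.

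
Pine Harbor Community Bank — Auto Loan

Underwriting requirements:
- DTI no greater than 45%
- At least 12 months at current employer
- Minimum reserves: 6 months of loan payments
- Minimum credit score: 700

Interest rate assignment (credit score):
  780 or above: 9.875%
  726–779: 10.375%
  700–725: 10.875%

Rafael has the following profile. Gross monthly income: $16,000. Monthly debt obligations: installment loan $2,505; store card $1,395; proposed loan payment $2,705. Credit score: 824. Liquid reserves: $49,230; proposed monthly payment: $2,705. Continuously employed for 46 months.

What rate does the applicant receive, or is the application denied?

Approved at 9.875%

Credit score 824 ≥ 700 (meets minimum)
Employment 46 ≥ 12 months
Total monthly debts = (2,505 + 1,395 + 2,705) = 6,605. DTI = 6,605/16,000 = 41.3% ≤ 45%
Reserves = 49,230/2,705 = 18.2 months ≥ 6
All requirements met. Score 824 falls in the 780 or above tier → 9.875%.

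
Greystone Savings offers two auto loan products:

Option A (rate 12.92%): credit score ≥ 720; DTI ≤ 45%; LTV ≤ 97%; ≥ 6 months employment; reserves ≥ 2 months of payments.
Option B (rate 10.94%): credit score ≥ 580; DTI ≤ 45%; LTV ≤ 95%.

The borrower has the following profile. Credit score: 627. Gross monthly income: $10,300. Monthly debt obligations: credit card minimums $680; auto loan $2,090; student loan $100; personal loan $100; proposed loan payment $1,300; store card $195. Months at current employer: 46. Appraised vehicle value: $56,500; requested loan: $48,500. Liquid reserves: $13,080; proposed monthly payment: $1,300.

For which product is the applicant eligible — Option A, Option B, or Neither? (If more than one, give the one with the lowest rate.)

Total debts = (680 + 2,090 + 100 + 100 + 1,300 + 195) = 4,465; DTI = 4,465/10,300 = 43.3%.
LTV = 48,500/56,500 = 85.8%.
Reserves = 13,080/1,300 = 10.1 months.
Option A: score 627 < 720; DTI 43.3% ≤ 45%; LTV 85.8% ≤ 97%; employment 46 ≥ 6 mo; reserves 10.1 ≥ 2 mo → does not qualify.
Option B: score 627 ≥ 580; DTI 43.3% ≤ 45%; LTV 85.8% ≤ 95% → qualifies.

Option B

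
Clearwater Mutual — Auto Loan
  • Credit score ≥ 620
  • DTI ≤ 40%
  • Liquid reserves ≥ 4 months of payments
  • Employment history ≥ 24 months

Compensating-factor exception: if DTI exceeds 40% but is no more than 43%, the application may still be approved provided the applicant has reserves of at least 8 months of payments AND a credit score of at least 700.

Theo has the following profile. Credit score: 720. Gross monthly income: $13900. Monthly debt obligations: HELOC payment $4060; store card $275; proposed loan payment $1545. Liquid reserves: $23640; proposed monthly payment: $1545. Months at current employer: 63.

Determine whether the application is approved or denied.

Credit score 720 ≥ 620 (meets base)
Total debts = (4,060 + 275 + 1,545) = 5,880. DTI = 5,880/13,900 = 42.3% > 40% — standard DTI limit exceeded.
Liquid reserves cover 23,640/1,545 = 15.3 months — ≥ 4 required
Employment 63 ≥ 24 months
42.3% falls in the override range (40%–43%), so the compensating-factor test applies.
Reserves 15.3 ≥ 8 months; credit score 720 ≥ 700.
Both compensating conditions met → exception applies.

Approved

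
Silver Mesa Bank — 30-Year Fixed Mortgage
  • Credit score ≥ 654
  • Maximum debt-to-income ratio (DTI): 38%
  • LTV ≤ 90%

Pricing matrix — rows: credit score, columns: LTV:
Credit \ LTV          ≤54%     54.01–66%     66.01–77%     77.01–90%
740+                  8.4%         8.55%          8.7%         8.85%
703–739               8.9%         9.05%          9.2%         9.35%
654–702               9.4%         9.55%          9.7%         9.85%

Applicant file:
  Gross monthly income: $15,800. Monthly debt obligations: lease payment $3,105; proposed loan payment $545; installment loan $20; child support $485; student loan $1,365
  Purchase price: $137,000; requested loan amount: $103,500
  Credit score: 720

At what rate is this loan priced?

Credit score 720 ≥ 654; Total monthly debts = (3,105 + 545 + 20 + 485 + 1,365) = 5,520. Debt-to-income = 5,520/15,800 = 34.9% — meets 38% limit
LTV: 103,500 ÷ 137,000 = 75.5%, within 90% cap
Row: 720 falls in 703–739. Column: 75.5% falls in 66.01–77%. Rate = 9.2%.

9.2%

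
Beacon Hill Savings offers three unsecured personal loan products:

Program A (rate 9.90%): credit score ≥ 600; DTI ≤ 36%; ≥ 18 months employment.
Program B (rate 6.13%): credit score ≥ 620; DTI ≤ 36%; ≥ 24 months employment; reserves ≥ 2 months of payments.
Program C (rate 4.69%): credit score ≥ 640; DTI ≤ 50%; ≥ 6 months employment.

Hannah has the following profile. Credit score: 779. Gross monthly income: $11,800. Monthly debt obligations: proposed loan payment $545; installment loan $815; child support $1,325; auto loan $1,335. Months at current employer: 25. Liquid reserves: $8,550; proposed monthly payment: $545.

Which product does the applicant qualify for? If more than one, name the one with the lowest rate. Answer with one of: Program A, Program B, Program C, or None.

Total debts = (545 + 815 + 1,325 + 1,335) = 4,020; DTI = 4,020/11,800 = 34.1%.
Reserves = 8,550/545 = 15.7 months.
Program A: score 779 ≥ 600; DTI 34.1% ≤ 36%; employment 25 ≥ 18 mo → qualifies.
Program B: score 779 ≥ 620; DTI 34.1% ≤ 36%; employment 25 ≥ 24 mo; reserves 15.7 ≥ 2 mo → qualifies.
Program C: score 779 ≥ 640; DTI 34.1% ≤ 50%; employment 25 ≥ 6 mo → qualifies.
Qualifying: Program A, Program B, Program C. Lowest rate is 4.69% → Program C.

Program C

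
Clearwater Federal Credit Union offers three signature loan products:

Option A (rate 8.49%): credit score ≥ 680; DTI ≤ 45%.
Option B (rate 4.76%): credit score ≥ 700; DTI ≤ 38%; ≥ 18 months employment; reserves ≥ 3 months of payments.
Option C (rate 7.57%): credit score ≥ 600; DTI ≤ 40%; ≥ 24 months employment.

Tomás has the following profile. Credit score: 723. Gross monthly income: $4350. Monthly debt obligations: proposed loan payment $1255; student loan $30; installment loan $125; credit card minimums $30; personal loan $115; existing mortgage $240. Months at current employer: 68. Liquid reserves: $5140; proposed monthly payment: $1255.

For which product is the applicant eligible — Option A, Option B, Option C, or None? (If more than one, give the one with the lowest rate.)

Total debts = (1,255 + 30 + 125 + 30 + 115 + 240) = 1,795; DTI = 1,795/4,350 = 41.3%.
Reserves = 5,140/1,255 = 4.1 months.
Option A: score 723 ≥ 680; DTI 41.3% ≤ 45% → qualifies.
Option B: score 723 ≥ 700; DTI 41.3% > 38%; employment 68 ≥ 18 mo; reserves 4.1 ≥ 3 mo → does not qualify.
Option C: score 723 ≥ 600; DTI 41.3% > 40%; employment 68 ≥ 24 mo → does not qualify.

Option A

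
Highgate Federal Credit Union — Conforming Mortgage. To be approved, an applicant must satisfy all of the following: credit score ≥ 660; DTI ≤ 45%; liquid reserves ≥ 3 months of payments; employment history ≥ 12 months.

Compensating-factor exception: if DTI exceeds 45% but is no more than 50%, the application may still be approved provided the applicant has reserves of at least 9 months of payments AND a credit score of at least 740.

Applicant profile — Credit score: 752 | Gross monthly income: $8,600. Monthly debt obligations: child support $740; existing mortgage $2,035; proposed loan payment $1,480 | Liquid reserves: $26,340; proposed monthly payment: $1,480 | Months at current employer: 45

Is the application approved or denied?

Credit score 752 ≥ 660 (meets base)
Total debts = (740 + 2,035 + 1,480) = 4,255. DTI = 4,255/8,600 = 49.5% > 45% — standard DTI limit exceeded.
Reserves = 26,340/1,480 = 17.8 months ≥ 3
Employment 45 ≥ 12 months
DTI 49.5% is within the 45%–50% exception band; checking compensating factors.
Reserves 17.8 ≥ 9 months; credit score 752 ≥ 740.
Both override conditions satisfied; DTI exception granted.

Approved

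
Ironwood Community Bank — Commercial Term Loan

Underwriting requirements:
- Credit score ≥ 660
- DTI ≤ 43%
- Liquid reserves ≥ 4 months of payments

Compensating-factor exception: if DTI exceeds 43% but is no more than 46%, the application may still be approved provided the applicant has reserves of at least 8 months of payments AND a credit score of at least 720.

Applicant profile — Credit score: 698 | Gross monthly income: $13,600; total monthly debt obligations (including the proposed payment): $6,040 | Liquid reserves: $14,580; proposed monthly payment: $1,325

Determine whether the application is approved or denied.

Credit score 698 ≥ 660 (meets base)
DTI = 6,040/13,600 = 44.4% > 43% — standard DTI limit exceeded.
Reserves: 14,580 ÷ 1,325 = 11.0 months (meets 4-month minimum)
DTI 44.4% is within the 43%–46% exception band; checking compensating factors.
Reserves 11.0 ≥ 8 months; credit score 698 < 720.
Override conditions not both satisfied; exception does not apply.

Denied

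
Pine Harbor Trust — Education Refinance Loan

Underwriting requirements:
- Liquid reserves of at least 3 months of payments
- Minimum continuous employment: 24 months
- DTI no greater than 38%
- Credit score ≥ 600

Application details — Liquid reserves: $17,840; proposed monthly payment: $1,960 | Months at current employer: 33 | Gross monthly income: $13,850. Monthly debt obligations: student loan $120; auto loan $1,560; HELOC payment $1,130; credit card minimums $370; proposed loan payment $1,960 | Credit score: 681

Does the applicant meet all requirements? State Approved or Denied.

Approved

Reserves = 17,840/1,960 = 9.1 months ≥ 3
Employment 33 ≥ 24 months
Total monthly debts = (120 + 1,560 + 1,130 + 370 + 1,960) = 5,140. DTI = 5,140/13,850 = 37.1% ≤ 38%
Credit score 681 ≥ 600 (meets)
All criteria satisfied.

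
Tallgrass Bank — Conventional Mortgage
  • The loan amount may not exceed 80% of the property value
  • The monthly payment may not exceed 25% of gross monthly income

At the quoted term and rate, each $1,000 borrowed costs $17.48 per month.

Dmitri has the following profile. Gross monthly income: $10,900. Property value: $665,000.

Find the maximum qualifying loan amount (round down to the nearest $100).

$155,800

Payment cap: 25% × $10,900 = $2,725/month.
At $17.48 per $1,000, that supports 2,725/17.48 × 1,000 ≈ $155,892 → $155,800.
LTV cap: 80% × $665,000 = $532,000 → $532,000.
Binding constraint: payment-to-income.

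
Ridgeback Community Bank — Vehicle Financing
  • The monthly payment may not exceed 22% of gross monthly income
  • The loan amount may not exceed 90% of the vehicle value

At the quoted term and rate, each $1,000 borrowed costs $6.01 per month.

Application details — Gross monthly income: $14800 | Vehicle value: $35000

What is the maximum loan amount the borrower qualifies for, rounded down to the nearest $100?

Payment cap: 22% × $14,800 = $3,256/month.
At $6.01 per $1,000, that supports 3,256/6.01 × 1,000 ≈ $541,763 → $541,700.
LTV cap: 90% × $35,000 = $31,500 → $31,500.
Binding constraint: loan-to-value.

$31,500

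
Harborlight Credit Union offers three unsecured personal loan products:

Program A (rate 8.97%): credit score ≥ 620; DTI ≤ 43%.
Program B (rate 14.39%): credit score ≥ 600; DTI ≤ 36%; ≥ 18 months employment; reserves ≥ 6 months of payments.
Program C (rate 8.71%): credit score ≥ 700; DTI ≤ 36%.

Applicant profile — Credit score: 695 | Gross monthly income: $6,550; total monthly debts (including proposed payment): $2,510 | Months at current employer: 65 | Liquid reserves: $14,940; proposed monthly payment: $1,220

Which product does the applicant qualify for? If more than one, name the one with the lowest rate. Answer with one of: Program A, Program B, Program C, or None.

DTI = 2,510/6,550 = 38.3%.
Reserves = 14,940/1,220 = 12.2 months.
Program A: score 695 ≥ 620; DTI 38.3% ≤ 43% → qualifies.
Program B: score 695 ≥ 600; DTI 38.3% > 36%; employment 65 ≥ 18 mo; reserves 12.2 ≥ 6 mo → does not qualify.
Program C: score 695 < 700; DTI 38.3% > 36% → does not qualify.

Program A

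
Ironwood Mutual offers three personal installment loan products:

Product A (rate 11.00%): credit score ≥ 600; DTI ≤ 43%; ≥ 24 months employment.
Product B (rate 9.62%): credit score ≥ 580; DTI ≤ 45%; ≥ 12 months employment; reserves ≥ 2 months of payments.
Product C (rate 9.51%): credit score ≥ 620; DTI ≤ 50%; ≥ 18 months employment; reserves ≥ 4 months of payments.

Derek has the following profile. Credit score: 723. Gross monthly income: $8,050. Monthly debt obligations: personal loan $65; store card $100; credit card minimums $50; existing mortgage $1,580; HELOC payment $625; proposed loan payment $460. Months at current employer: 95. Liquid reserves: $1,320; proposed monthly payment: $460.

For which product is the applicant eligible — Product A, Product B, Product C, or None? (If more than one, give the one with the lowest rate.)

Product B

Total debts = (65 + 100 + 50 + 1,580 + 625 + 460) = 2,880; DTI = 2,880/8,050 = 35.8%.
Reserves = 1,320/460 = 2.9 months.
Product A: score 723 ≥ 600; DTI 35.8% ≤ 43%; employment 95 ≥ 24 mo → qualifies.
Product B: score 723 ≥ 580; DTI 35.8% ≤ 45%; employment 95 ≥ 12 mo; reserves 2.9 ≥ 2 mo → qualifies.
Product C: score 723 ≥ 620; DTI 35.8% ≤ 50%; employment 95 ≥ 18 mo; reserves 2.9 < 4 mo → does not qualify.
Qualifying: Product A, Product B. Lowest rate is 9.62% → Product B.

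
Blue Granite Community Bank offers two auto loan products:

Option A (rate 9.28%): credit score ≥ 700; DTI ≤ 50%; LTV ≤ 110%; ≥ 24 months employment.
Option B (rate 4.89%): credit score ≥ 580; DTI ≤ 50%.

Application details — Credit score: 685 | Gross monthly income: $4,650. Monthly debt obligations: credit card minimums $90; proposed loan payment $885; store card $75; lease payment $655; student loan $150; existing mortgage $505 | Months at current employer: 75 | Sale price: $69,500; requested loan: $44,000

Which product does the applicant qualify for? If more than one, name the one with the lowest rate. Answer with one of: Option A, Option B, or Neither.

Total debts = (90 + 885 + 75 + 655 + 150 + 505) = 2,360; DTI = 2,360/4,650 = 50.8%.
LTV = 44,000/69,500 = 63.3%.
Option A: score 685 < 700; DTI 50.8% > 50%; LTV 63.3% ≤ 110%; employment 75 ≥ 24 mo → does not qualify.
Option B: score 685 ≥ 580; DTI 50.8% > 50% → does not qualify.

Neither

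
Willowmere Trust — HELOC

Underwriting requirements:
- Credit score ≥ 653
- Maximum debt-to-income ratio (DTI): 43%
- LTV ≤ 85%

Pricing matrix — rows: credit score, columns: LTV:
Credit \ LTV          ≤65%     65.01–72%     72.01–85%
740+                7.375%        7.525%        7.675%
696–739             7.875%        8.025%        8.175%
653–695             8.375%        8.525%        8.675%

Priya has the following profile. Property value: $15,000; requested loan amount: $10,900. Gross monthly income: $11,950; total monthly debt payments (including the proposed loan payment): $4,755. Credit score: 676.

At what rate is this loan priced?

8.675%

Credit score 676 ≥ 653; Debt-to-income = 4,755/11,950 = 39.8% — meets 43% limit
LTV = 10,900/15,000 = 72.7% ≤ 85%
Credit 676 → row 653–695; LTV 72.7% → column 72.01–85%. Grid cell → 8.675%.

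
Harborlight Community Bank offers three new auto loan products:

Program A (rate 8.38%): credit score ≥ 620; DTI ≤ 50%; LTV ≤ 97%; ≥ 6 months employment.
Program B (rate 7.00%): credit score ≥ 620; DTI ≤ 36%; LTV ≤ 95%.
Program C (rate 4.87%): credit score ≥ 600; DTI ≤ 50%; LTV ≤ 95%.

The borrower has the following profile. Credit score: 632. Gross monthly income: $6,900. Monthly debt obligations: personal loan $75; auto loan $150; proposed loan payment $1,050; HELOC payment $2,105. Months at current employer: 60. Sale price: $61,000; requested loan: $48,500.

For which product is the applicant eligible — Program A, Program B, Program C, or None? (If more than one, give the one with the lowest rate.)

Program C

Total debts = (75 + 150 + 1,050 + 2,105) = 3,380; DTI = 3,380/6,900 = 49%.
LTV = 48,500/61,000 = 79.5%.
Program A: score 632 ≥ 620; DTI 49% ≤ 50%; LTV 79.5% ≤ 97%; employment 60 ≥ 6 mo → qualifies.
Program B: score 632 ≥ 620; DTI 49% > 36%; LTV 79.5% ≤ 95% → does not qualify.
Program C: score 632 ≥ 600; DTI 49% ≤ 50%; LTV 79.5% ≤ 95% → qualifies.
Qualifying: Program A, Program C. Lowest rate is 4.87% → Program C.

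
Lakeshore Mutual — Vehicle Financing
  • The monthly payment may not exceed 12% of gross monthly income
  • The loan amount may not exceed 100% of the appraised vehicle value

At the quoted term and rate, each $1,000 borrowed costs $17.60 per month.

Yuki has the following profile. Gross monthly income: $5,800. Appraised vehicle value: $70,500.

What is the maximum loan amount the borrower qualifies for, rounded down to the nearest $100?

$39,500

Payment cap: 12% × $5,800 = $696/month.
At $17.60 per $1,000, that supports 696/17.60 × 1,000 ≈ $39,545 → $39,500.
LTV cap: 100% × $70,500 = $70,500 → $70,500.
Binding constraint: payment-to-income.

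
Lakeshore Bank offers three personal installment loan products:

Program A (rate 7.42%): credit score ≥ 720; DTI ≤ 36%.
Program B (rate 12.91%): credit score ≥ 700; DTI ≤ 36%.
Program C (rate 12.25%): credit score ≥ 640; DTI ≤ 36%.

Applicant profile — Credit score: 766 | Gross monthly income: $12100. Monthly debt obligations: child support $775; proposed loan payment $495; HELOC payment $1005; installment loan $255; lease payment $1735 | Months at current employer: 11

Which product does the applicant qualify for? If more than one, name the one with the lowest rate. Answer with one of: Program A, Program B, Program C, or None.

Program A

Total debts = (775 + 495 + 1,005 + 255 + 1,735) = 4,265; DTI = 4,265/12,100 = 35.2%.
Program A: score 766 ≥ 720; DTI 35.2% ≤ 36% → qualifies.
Program B: score 766 ≥ 700; DTI 35.2% ≤ 36% → qualifies.
Program C: score 766 ≥ 640; DTI 35.2% ≤ 36% → qualifies.
Qualifying: Program A, Program B, Program C. Lowest rate is 7.42% → Program A.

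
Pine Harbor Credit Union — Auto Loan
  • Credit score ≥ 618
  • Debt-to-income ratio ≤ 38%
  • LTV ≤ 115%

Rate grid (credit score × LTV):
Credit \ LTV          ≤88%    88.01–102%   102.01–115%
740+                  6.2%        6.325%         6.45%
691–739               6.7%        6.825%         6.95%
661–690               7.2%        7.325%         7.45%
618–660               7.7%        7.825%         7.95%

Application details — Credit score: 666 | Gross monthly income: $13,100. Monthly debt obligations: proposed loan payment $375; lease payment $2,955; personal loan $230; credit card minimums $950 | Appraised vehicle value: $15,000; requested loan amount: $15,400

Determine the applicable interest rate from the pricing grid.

Credit score 666 ≥ 618; Total monthly debts = (375 + 2,955 + 230 + 950) = 4,510. DTI = 4,510/13,100 = 34.4% ≤ 38%
Loan-to-value = 15,400/15,000 = 102.7% — pass (115% max)
Credit 666 → row 661–690; LTV 102.7% → column 102.01–115%. Grid cell → 7.45%.

7.45%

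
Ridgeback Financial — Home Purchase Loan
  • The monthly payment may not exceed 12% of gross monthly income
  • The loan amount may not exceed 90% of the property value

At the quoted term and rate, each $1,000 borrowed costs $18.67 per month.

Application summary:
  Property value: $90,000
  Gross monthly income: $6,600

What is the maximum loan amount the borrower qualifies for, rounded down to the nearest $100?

Payment cap: 12% × $6,600 = $792/month.
At $18.67 per $1,000, that supports 792/18.67 × 1,000 ≈ $42,420 → $42,400.
LTV cap: 90% × $90,000 = $81,000 → $81,000.
Binding constraint: payment-to-income.

$42,400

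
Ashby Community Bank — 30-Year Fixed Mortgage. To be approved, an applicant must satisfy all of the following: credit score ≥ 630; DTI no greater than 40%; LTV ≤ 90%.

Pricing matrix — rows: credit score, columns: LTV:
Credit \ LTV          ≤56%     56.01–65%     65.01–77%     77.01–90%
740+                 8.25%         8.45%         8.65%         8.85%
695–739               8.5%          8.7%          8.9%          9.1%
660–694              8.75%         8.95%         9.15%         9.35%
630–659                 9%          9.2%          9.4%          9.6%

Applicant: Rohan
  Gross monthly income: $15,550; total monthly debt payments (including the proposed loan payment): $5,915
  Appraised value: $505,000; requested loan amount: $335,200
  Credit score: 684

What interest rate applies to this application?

Credit score 684 ≥ 630; DTI: 5,915 ÷ 15,550 = 38%, within the 40% cap
LTV = 335,200/505,000 = 66.4% ≤ 90%
Row: 684 falls in 660–694. Column: 66.4% falls in 65.01–77%. Rate = 9.15%.

9.15%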